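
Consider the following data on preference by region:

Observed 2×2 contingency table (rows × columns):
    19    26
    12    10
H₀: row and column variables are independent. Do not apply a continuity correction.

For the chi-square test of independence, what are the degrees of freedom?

degrees of freedom = 1

df = (r−1)(c−1) = (2−1)·(2−1) = 1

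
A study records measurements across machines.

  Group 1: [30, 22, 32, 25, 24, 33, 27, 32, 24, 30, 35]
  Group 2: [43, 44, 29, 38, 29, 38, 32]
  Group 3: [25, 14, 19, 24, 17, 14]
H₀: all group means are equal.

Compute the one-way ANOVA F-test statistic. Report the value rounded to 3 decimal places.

Group means [28.55, 36.14, 18.83], grand mean 28.333
SSB = Σnᵢ(x̄ᵢ−x̄)² = 968.916; SSW = ΣΣ(x−x̄ᵢ)² = 538.418
MSB = 968.916/2 = 484.4578; MSW = 538.418/21 = 25.6389
F = MSB/MSW = 18.8954
df = (2, 21)

test statistic = 18.895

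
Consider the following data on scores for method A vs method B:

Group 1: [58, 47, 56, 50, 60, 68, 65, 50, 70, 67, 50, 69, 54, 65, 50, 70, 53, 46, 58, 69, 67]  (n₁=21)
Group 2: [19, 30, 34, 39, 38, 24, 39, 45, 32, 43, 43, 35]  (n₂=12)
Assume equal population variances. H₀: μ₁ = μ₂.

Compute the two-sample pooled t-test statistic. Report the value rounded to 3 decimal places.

x̄₁=59.143, s₁=8.463, n₁=21
x̄₂=35.083, s₂=7.868, n₂=12
s_p² = [20·8.463² + 11·7.868²]/31 = 68.1770
SE = √(s_p²·(1/21+1/12)) = 2.9880
t = (59.143−35.083)/2.9880 = 8.0521
df = 31

test statistic = 8.052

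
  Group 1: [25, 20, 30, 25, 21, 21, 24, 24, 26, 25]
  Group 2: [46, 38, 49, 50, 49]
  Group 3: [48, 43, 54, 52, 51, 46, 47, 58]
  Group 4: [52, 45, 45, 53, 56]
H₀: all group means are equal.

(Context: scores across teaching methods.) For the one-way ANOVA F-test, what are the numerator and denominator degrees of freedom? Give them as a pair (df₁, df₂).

k = 4 groups, N = 28 total
df = (k−1, N−k) = (4−1, 28−4) = (3, 24)

degrees of freedom = [3, 24]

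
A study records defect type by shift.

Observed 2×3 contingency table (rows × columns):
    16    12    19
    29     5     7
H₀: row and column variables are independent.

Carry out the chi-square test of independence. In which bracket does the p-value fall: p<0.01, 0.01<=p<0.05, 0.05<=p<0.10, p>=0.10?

p-value bracket: p<0.01

Row totals [47, 41], col totals [45, 17, 26], n=88
χ² = (16−24.03)²/24.03 + (12−9.08)²/9.08 + (19−13.89)²/13.89 + (29−20.97)²/20.97 + (5−7.92)²/7.92 + (7−12.11)²/12.11 = 11.8222
df = 2
p-value (upper-tail) = 0.00271
→ bracket: p<0.01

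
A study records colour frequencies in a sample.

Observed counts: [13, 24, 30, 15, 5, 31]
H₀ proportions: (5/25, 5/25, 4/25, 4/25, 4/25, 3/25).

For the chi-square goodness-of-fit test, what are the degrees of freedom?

degrees of freedom = 5

df = k − 1 = 6 − 1 = 5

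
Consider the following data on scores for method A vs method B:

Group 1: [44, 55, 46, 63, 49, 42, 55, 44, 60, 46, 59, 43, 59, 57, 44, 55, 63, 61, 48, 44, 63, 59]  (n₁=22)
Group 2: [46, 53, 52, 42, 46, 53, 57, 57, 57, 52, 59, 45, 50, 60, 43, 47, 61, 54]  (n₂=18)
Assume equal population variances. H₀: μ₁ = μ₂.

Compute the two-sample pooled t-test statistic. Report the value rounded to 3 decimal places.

test statistic = 0.359

x̄₁=52.682, s₁=7.656, n₁=22
x̄₂=51.889, s₂=5.969, n₂=18
s_p² = [21·7.656² + 17·5.969²]/38 = 48.3303
SE = √(s_p²·(1/22+1/18)) = 2.2095
t = (52.682−51.889)/2.2095 = 0.3589
df = 38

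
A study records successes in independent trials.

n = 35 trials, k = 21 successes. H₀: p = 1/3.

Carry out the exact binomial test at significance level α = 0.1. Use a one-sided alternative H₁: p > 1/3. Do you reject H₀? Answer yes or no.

Exact binomial: n=35, k=21, p₀=1/3=0.3333
P(X≥21) from Σ C(n,i)·p₀^i·(1−p₀)^(n−i)
p-value (one-sided, H₁ greater) = 0.00109
At α=0.1: p < α → reject H₀

reject H₀: yes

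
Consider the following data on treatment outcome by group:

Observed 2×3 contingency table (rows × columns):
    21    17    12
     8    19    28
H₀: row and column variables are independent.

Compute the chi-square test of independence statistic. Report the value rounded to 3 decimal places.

Row totals [50, 55], col totals [29, 36, 40], n=105
χ² = (21−13.81)²/13.81 + (17−17.14)²/17.14 + (12−19.05)²/19.05 + (8−15.19)²/15.19 + (19−18.86)²/18.86 + (28−20.95)²/20.95 = 12.1281
df = 2

test statistic = 12.128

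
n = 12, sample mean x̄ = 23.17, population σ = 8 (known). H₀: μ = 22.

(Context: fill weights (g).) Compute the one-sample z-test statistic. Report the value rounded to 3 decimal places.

SE = σ/√n = 8/√12 = 2.3094
z = (x̄−μ₀)/SE = (23.17−22)/2.3094 = 0.5066

test statistic = 0.507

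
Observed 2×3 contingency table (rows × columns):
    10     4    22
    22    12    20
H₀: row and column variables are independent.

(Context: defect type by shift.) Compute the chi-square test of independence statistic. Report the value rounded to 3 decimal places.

test statistic = 5.203

Row totals [36, 54], col totals [32, 16, 42], n=90
χ² = (10−12.80)²/12.80 + (4−6.40)²/6.40 + (22−16.80)²/16.80 + (22−19.20)²/19.20 + (12−9.60)²/9.60 + (20−25.20)²/25.20 = 5.2034
df = 2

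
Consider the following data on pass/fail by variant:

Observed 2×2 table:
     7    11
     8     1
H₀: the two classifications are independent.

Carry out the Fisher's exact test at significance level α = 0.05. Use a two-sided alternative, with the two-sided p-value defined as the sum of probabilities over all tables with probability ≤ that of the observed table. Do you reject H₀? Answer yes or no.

Margins: r₁=18, r₂=9, c₁=15, c₂=12, n=27
p_obs = C(18,7)·C(9,8)/C(27,15); sum pmf over tables with pmf ≤ p_obs
p-value (two-sided) = 0.01918
At α=0.05: p < α → reject H₀

reject H₀: yes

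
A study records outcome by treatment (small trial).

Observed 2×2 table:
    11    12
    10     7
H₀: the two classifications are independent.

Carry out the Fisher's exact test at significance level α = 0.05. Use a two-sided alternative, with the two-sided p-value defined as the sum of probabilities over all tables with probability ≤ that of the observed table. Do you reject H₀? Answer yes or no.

Margins: r₁=23, r₂=17, c₁=21, c₂=19, n=40
p_obs = C(23,11)·C(17,10)/C(40,21); sum pmf over tables with pmf ≤ p_obs
p-value (two-sided) = 0.53778
At α=0.05: p ≥ α → fail to reject H₀

reject H₀: no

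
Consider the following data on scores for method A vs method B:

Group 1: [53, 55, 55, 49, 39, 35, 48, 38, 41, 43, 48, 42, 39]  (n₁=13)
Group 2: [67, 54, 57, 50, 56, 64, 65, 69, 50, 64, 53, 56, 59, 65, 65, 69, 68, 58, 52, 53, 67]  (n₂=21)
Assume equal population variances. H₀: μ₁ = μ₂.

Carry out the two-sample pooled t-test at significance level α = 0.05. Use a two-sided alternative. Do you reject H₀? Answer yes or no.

x̄₁=45.000, s₁=6.758, n₁=13
x̄₂=60.048, s₂=6.614, n₂=21
s_p² = [12·6.758² + 20·6.614²]/32 = 44.4673
SE = √(s_p²·(1/13+1/21)) = 2.3533
t = (45.000−60.048)/2.3533 = -6.3942
df = 32
p-value (two-sided) = 0.00000
At α=0.05: p < α → reject H₀

reject H₀: yes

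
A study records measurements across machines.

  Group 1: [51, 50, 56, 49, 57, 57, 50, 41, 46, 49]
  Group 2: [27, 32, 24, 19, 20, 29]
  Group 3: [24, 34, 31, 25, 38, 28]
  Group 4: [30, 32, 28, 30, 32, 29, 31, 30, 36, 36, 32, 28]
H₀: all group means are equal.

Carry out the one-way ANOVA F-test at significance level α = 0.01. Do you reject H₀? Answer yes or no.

Group means [50.60, 25.17, 30.00, 31.17], grand mean 35.618
SSB = Σnᵢ(x̄ᵢ−x̄)² = 3327.129; SSW = ΣΣ(x−x̄ᵢ)² = 584.900
MSB = 3327.129/3 = 1109.0431; MSW = 584.900/30 = 19.4967
F = MSB/MSW = 56.8837
df = (3, 30)
p-value (upper-tail) = 0.00000
At α=0.01: p < α → reject H₀

reject H₀: yes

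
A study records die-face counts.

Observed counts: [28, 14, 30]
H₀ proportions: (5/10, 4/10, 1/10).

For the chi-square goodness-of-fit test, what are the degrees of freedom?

df = k − 1 = 3 − 1 = 2

degrees of freedom = 2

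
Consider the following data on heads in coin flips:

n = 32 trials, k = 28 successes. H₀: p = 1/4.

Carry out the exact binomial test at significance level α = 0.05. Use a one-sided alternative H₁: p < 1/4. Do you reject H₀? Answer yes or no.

Exact binomial: n=32, k=28, p₀=1/4=0.2500
P(X≤28) from Σ C(n,i)·p₀^i·(1−p₀)^(n−i)
p-value (one-sided, H₁ less) = 1.00000
At α=0.05: p ≥ α → fail to reject H₀

reject H₀: no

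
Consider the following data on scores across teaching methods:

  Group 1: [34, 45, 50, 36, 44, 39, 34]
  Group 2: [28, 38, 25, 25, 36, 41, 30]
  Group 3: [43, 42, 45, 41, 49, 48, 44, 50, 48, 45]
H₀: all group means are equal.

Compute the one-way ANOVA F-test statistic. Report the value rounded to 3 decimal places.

test statistic = 14.213

Group means [40.29, 31.86, 45.50], grand mean 40.000
SSB = Σnᵢ(x̄ᵢ−x̄)² = 767.214; SSW = ΣΣ(x−x̄ᵢ)² = 566.786
MSB = 767.214/2 = 383.6071; MSW = 566.786/21 = 26.9898
F = MSB/MSW = 14.2130
df = (2, 21)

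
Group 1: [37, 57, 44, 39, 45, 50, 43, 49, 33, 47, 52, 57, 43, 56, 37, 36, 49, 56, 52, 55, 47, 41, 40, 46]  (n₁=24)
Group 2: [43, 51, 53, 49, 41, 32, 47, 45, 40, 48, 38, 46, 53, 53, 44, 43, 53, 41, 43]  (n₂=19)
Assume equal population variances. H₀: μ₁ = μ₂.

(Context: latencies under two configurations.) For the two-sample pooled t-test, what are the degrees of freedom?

degrees of freedom = 41

df = n₁ + n₂ − 2 = 24 + 19 − 2 = 41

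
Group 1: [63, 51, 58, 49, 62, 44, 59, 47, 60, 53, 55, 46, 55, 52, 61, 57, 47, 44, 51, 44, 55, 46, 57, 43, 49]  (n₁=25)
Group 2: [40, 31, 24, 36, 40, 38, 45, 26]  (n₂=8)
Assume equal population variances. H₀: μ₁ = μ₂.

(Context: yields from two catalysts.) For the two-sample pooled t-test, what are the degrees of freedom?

df = n₁ + n₂ − 2 = 25 + 8 − 2 = 31

degrees of freedom = 31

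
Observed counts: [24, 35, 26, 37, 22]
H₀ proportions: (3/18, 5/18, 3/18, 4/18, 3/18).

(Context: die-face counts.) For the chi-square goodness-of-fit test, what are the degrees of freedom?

degrees of freedom = 4

df = k − 1 = 5 − 1 = 4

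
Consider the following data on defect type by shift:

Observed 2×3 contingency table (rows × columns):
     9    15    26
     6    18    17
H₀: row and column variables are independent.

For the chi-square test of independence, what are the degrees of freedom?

df = (r−1)(c−1) = (2−1)·(3−1) = 2

degrees of freedom = 2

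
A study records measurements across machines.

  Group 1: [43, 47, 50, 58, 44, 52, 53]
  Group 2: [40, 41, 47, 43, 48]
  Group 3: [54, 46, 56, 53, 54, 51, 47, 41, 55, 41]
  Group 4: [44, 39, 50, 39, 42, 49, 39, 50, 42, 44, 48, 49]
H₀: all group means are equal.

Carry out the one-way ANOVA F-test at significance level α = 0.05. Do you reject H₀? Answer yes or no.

reject H₀: yes

Group means [49.57, 43.80, 49.80, 44.58], grand mean 47.029
SSB = Σnᵢ(x̄ᵢ−x̄)² = 245.940; SSW = ΣΣ(x−x̄ᵢ)² = 727.031
MSB = 245.940/3 = 81.9799; MSW = 727.031/30 = 24.2344
F = MSB/MSW = 3.3828
df = (3, 30)
p-value (upper-tail) = 0.03091
At α=0.05: p < α → reject H₀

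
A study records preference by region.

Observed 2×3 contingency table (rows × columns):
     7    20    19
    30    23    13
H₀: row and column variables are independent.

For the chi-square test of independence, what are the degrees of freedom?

df = (r−1)(c−1) = (2−1)·(3−1) = 2

degrees of freedom = 2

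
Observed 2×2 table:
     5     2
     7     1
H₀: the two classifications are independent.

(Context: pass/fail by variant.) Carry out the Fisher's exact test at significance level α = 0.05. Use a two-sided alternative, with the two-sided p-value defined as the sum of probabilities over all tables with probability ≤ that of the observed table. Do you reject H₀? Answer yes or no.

Margins: r₁=7, r₂=8, c₁=12, c₂=3, n=15
p_obs = C(7,5)·C(8,7)/C(15,12); sum pmf over tables with pmf ≤ p_obs
p-value (two-sided) = 0.56923
At α=0.05: p ≥ α → fail to reject H₀

reject H₀: no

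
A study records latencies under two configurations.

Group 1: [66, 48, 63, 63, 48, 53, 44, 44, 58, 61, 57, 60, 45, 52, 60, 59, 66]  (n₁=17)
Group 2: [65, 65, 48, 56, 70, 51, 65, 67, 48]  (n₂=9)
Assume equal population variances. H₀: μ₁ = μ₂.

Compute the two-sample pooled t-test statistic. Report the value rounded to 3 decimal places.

x̄₁=55.706, s₁=7.622, n₁=17
x̄₂=59.444, s₂=8.705, n₂=9
s_p² = [16·7.622² + 8·8.705²]/24 = 63.9897
SE = √(s_p²·(1/17+1/9)) = 3.2976
t = (55.706−59.444)/3.2976 = -1.1337
df = 24

test statistic = -1.134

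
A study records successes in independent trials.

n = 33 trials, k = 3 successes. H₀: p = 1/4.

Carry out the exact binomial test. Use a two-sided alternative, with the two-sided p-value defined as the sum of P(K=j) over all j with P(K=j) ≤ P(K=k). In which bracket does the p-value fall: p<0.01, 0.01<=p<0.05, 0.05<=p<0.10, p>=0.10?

Exact binomial: n=33, k=3, p₀=1/4=0.2500
P(X=j) = C(n,j)·p₀^j·(1−p₀)^(n−j); p = Σ P(X=j) over j with P(X=j) ≤ P(X=3)
p-value (two-sided) = 0.04188
→ bracket: 0.01<=p<0.05

p-value bracket: 0.01<=p<0.05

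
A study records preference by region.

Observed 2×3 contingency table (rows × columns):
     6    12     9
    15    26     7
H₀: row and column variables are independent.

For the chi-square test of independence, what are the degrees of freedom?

degrees of freedom = 2

df = (r−1)(c−1) = (2−1)·(3−1) = 2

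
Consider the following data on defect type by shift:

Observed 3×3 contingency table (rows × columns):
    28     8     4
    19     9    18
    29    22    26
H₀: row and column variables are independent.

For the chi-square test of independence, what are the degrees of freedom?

df = (r−1)(c−1) = (3−1)·(3−1) = 4

degrees of freedom = 4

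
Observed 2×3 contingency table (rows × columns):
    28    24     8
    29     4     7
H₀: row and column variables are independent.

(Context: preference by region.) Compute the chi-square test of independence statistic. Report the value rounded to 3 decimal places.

Row totals [60, 40], col totals [57, 28, 15], n=100
χ² = (28−34.20)²/34.20 + (24−16.80)²/16.80 + (8−9.00)²/9.00 + (29−22.80)²/22.80 + (4−11.20)²/11.20 + (7−6.00)²/6.00 = 10.8020
df = 2

test statistic = 10.802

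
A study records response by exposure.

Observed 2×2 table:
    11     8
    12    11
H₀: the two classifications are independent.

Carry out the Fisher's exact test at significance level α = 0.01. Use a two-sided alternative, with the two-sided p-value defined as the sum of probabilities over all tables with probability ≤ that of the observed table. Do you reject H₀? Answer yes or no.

reject H₀: no

Margins: r₁=19, r₂=23, c₁=23, c₂=19, n=42
p_obs = C(19,11)·C(23,12)/C(42,23); sum pmf over tables with pmf ≤ p_obs
p-value (two-sided) = 0.76345
At α=0.01: p ≥ α → fail to reject H₀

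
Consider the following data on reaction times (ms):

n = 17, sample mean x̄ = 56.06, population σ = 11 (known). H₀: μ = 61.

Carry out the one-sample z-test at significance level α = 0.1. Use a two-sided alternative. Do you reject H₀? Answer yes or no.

SE = σ/√n = 11/√17 = 2.6679
z = (x̄−μ₀)/SE = (56.06−61)/2.6679 = -1.8516
p-value (two-sided) = 0.06408
At α=0.1: p < α → reject H₀

reject H₀: yes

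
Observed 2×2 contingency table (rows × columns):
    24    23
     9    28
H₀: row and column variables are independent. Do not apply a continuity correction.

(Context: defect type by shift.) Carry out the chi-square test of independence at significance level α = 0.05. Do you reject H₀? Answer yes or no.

Row totals [47, 37], col totals [33, 51], n=84
χ² = (24−18.46)²/18.46 + (23−28.54)²/28.54 + (9−14.54)²/14.54 + (28−22.46)²/22.46 = 6.2059
df = 1
p-value (upper-tail) = 0.01273
At α=0.05: p < α → reject H₀

reject H₀: yes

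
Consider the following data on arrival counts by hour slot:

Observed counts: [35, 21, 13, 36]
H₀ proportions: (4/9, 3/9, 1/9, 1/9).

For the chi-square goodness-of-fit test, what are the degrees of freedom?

df = k − 1 = 4 − 1 = 3

degrees of freedom = 3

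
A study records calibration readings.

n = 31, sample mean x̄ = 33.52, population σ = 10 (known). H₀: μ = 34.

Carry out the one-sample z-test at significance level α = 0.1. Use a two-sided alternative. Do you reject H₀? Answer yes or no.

SE = σ/√n = 10/√31 = 1.7961
z = (x̄−μ₀)/SE = (33.52−34)/1.7961 = -0.2673
p-value (two-sided) = 0.78927
At α=0.1: p ≥ α → fail to reject H₀

reject H₀: no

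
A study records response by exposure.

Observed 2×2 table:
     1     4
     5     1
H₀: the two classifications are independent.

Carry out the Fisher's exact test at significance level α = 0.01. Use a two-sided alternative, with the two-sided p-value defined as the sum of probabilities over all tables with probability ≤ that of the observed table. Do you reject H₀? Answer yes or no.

Margins: r₁=5, r₂=6, c₁=6, c₂=5, n=11
p_obs = C(5,1)·C(6,5)/C(11,6); sum pmf over tables with pmf ≤ p_obs
p-value (two-sided) = 0.08009
At α=0.01: p ≥ α → fail to reject H₀

reject H₀: no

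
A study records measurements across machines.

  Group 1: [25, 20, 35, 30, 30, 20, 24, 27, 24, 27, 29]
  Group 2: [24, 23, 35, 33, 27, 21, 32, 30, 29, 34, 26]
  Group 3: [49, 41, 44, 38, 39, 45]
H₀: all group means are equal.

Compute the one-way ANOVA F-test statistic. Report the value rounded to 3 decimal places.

test statistic = 27.126

Group means [26.45, 28.55, 42.67], grand mean 30.750
SSB = Σnᵢ(x̄ᵢ−x̄)² = 1108.462; SSW = ΣΣ(x−x̄ᵢ)² = 510.788
MSB = 1108.462/2 = 554.2311; MSW = 510.788/25 = 20.4315
F = MSB/MSW = 27.1263
df = (2, 25)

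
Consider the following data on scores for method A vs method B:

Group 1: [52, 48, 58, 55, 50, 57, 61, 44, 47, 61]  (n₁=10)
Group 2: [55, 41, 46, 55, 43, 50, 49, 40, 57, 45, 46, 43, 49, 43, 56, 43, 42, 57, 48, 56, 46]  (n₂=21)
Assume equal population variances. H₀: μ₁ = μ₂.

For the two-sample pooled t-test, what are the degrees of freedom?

df = n₁ + n₂ − 2 = 10 + 21 − 2 = 29

degrees of freedom = 29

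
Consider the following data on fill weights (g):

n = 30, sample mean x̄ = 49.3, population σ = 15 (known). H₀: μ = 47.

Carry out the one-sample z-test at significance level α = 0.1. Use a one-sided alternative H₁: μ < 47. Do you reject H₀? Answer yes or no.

SE = σ/√n = 15/√30 = 2.7386
z = (x̄−μ₀)/SE = (49.3−47)/2.7386 = 0.8398
p-value (one-sided, H₁ less) = 0.79950
At α=0.1: p ≥ α → fail to reject H₀

reject H₀: no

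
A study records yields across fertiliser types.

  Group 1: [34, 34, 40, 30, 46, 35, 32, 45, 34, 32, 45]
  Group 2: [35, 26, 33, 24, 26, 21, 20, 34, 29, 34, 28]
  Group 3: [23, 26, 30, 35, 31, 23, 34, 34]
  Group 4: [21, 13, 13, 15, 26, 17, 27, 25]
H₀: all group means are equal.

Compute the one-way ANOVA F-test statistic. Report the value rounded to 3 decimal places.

test statistic = 15.366

Group means [37.00, 28.18, 29.50, 19.62], grand mean 29.211
SSB = Σnᵢ(x̄ᵢ−x̄)² = 1414.804; SSW = ΣΣ(x−x̄ᵢ)² = 1043.511
MSB = 1414.804/3 = 471.6015; MSW = 1043.511/34 = 30.6915
F = MSB/MSW = 15.3659
df = (3, 34)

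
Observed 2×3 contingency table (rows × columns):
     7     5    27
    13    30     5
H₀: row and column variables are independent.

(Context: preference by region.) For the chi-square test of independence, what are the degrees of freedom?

degrees of freedom = 2

df = (r−1)(c−1) = (2−1)·(3−1) = 2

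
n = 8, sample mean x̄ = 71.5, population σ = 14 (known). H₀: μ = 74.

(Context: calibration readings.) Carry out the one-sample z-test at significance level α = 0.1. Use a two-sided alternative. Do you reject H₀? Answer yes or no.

reject H₀: no

SE = σ/√n = 14/√8 = 4.9497
z = (x̄−μ₀)/SE = (71.5−74)/4.9497 = -0.5051
p-value (two-sided) = 0.61351
At α=0.1: p ≥ α → fail to reject H₀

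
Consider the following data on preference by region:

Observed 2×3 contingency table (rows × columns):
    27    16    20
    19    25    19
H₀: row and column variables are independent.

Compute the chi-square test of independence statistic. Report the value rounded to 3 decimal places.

test statistic = 3.393

Row totals [63, 63], col totals [46, 41, 39], n=126
χ² = (27−23.00)²/23.00 + (16−20.50)²/20.50 + (20−19.50)²/19.50 + (19−23.00)²/23.00 + (25−20.50)²/20.50 + (19−19.50)²/19.50 = 3.3926
df = 2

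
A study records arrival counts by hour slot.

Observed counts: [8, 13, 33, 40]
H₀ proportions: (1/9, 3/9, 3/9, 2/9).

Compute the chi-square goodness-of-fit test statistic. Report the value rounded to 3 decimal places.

test statistic = 28.872

n = 94; E_i = n·p_i = [10.44, 31.33, 31.33, 20.89]
χ² = (8−10.44)²/10.44 + (13−31.33)²/31.33 + (33−31.33)²/31.33 + (40−20.89)²/20.89 = 28.8723
df = 3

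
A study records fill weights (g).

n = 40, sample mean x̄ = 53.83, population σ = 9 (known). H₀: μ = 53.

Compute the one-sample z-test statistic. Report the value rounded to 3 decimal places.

test statistic = 0.583

SE = σ/√n = 9/√40 = 1.4230
z = (x̄−μ₀)/SE = (53.83−53)/1.4230 = 0.5833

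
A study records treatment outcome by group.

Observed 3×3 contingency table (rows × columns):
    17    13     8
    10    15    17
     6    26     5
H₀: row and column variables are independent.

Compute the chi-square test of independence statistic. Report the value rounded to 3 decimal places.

test statistic = 18.723

Row totals [38, 42, 37], col totals [33, 54, 30], n=117
χ² = (17−10.72)²/10.72 + (13−17.54)²/17.54 + (8−9.74)²/9.74 + (10−11.85)²/11.85 + (15−19.38)²/19.38 + (17−10.77)²/10.77 + (6−10.44)²/10.44 + (26−17.08)²/17.08 + (5−9.49)²/9.49 = 18.7233
df = 4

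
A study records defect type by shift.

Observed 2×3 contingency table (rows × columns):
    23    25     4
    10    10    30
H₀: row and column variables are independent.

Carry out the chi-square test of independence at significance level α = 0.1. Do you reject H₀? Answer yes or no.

reject H₀: yes

Row totals [52, 50], col totals [33, 35, 34], n=102
χ² = (23−16.82)²/16.82 + (25−17.84)²/17.84 + (4−17.33)²/17.33 + (10−16.18)²/16.18 + (10−17.16)²/17.16 + (30−16.67)²/16.67 = 31.4050
df = 2
p-value (upper-tail) = 0.00000
At α=0.1: p < α → reject H₀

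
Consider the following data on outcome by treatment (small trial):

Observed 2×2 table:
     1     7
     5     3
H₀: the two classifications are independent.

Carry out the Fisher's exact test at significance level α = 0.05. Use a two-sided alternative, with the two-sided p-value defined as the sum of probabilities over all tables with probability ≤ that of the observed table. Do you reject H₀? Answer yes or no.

reject H₀: no

Margins: r₁=8, r₂=8, c₁=6, c₂=10, n=16
p_obs = C(8,1)·C(8,5)/C(16,6); sum pmf over tables with pmf ≤ p_obs
p-value (two-sided) = 0.11888
At α=0.05: p ≥ α → fail to reject H₀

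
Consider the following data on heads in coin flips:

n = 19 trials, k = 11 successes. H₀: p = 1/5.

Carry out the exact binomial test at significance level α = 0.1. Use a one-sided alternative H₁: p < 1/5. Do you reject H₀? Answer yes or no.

Exact binomial: n=19, k=11, p₀=1/5=0.2000
P(X≤11) from Σ C(n,i)·p₀^i·(1−p₀)^(n−i)
p-value (one-sided, H₁ less) = 0.99995
At α=0.1: p ≥ α → fail to reject H₀

reject H₀: no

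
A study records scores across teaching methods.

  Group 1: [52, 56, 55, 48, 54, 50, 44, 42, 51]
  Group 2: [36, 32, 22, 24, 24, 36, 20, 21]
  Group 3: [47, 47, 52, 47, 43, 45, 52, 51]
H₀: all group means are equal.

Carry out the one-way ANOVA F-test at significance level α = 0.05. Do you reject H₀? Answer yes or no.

Group means [50.22, 26.88, 48.00], grand mean 42.040
SSB = Σnᵢ(x̄ᵢ−x̄)² = 2726.529; SSW = ΣΣ(x−x̄ᵢ)² = 578.431
MSB = 2726.529/2 = 1363.2647; MSW = 578.431/22 = 26.2923
F = MSB/MSW = 51.8503
df = (2, 22)
p-value (upper-tail) = 0.00000
At α=0.05: p < α → reject H₀

reject H₀: yes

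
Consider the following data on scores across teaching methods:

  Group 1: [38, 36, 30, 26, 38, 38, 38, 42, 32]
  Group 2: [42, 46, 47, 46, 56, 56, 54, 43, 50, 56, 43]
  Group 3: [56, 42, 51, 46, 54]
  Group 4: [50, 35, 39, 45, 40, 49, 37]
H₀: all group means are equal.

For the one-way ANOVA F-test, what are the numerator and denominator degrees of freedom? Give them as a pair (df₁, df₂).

degrees of freedom = [3, 28]

k = 4 groups, N = 32 total
df = (k−1, N−k) = (4−1, 32−4) = (3, 28)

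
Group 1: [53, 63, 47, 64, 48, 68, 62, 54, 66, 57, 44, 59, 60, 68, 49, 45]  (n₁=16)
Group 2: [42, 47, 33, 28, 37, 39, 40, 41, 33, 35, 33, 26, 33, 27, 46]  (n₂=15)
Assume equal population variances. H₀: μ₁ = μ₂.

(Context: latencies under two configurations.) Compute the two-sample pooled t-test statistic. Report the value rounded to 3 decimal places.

test statistic = 7.708

x̄₁=56.688, s₁=8.276, n₁=16
x̄₂=36.000, s₂=6.492, n₂=15
s_p² = [15·8.276² + 14·6.492²]/29 = 55.7737
SE = √(s_p²·(1/16+1/15)) = 2.6840
t = (56.688−36.000)/2.6840 = 7.7076
df = 29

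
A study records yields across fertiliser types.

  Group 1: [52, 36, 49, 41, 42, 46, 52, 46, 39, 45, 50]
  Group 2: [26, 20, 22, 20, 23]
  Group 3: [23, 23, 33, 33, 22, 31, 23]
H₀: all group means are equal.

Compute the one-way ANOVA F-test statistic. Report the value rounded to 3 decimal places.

test statistic = 52.184

Group means [45.27, 22.20, 26.86], grand mean 34.652
SSB = Σnᵢ(x̄ᵢ−x̄)² = 2441.378; SSW = ΣΣ(x−x̄ᵢ)² = 467.839
MSB = 2441.378/2 = 1220.6892; MSW = 467.839/20 = 23.3919
F = MSB/MSW = 52.1842
df = (2, 20)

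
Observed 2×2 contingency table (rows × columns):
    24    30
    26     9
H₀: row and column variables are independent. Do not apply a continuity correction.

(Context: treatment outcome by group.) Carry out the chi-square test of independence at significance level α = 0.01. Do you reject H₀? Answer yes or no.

reject H₀: yes

Row totals [54, 35], col totals [50, 39], n=89
χ² = (24−30.34)²/30.34 + (30−23.66)²/23.66 + (26−19.66)²/19.66 + (9−15.34)²/15.34 = 7.6816
df = 1
p-value (upper-tail) = 0.00558
At α=0.01: p < α → reject H₀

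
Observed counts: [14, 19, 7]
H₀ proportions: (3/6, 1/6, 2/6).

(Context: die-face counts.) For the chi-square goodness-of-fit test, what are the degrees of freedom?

degrees of freedom = 2

df = k − 1 = 3 − 1 = 2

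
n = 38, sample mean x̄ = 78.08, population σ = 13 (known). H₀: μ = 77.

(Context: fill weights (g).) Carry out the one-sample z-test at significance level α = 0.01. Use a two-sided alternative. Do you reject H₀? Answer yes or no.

SE = σ/√n = 13/√38 = 2.1089
z = (x̄−μ₀)/SE = (78.08−77)/2.1089 = 0.5121
p-value (two-sided) = 0.60857
At α=0.01: p ≥ α → fail to reject H₀

reject H₀: no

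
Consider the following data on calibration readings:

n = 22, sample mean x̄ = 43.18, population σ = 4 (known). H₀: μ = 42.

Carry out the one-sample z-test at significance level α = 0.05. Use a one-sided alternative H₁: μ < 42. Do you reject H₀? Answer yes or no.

SE = σ/√n = 4/√22 = 0.8528
z = (x̄−μ₀)/SE = (43.18−42)/0.8528 = 1.3837
p-value (one-sided, H₁ less) = 0.91677
At α=0.05: p ≥ α → fail to reject H₀

reject H₀: no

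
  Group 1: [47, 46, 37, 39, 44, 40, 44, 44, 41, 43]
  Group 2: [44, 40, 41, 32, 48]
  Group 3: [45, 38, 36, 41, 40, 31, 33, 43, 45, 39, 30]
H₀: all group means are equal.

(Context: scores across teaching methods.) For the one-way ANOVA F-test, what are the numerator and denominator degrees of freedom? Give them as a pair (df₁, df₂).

degrees of freedom = [2, 23]

k = 3 groups, N = 26 total
df = (k−1, N−k) = (3−1, 26−3) = (2, 23)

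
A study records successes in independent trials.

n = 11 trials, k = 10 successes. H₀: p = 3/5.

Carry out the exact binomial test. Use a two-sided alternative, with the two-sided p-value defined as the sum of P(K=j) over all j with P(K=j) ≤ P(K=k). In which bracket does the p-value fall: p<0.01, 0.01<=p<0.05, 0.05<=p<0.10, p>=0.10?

Exact binomial: n=11, k=10, p₀=3/5=0.6000
P(X=j) = C(n,j)·p₀^j·(1−p₀)^(n−j); p = Σ P(X=j) over j with P(X=j) ≤ P(X=10)
p-value (two-sided) = 0.05951
→ bracket: 0.05<=p<0.10

p-value bracket: 0.05<=p<0.10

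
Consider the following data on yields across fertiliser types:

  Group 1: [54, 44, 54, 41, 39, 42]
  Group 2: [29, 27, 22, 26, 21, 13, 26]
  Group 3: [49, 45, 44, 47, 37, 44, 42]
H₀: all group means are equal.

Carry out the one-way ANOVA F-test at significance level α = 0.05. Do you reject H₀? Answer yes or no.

reject H₀: yes

Group means [45.67, 23.43, 44.00], grand mean 37.300
SSB = Σnᵢ(x̄ᵢ−x̄)² = 2081.152; SSW = ΣΣ(x−x̄ᵢ)² = 483.048
MSB = 2081.152/2 = 1040.5762; MSW = 483.048/17 = 28.4146
F = MSB/MSW = 36.6212
df = (2, 17)
p-value (upper-tail) = 0.00000
At α=0.05: p < α → reject H₀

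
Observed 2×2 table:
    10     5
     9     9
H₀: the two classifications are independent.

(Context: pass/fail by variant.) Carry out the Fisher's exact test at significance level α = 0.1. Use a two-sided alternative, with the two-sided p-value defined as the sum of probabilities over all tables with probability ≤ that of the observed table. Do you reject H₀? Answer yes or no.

Margins: r₁=15, r₂=18, c₁=19, c₂=14, n=33
p_obs = C(15,10)·C(18,9)/C(33,19); sum pmf over tables with pmf ≤ p_obs
p-value (two-sided) = 0.48242
At α=0.1: p ≥ α → fail to reject H₀

reject H₀: no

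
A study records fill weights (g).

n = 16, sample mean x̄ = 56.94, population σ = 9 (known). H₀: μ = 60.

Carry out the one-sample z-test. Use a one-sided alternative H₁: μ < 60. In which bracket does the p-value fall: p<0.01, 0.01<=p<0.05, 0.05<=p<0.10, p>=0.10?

SE = σ/√n = 9/√16 = 2.2500
z = (x̄−μ₀)/SE = (56.94−60)/2.2500 = -1.3600
p-value (one-sided, H₁ less) = 0.08691
→ bracket: 0.05<=p<0.10

p-value bracket: 0.05<=p<0.10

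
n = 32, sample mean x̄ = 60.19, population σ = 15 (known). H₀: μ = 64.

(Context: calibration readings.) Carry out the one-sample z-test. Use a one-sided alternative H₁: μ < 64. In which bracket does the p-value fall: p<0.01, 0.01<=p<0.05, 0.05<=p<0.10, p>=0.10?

p-value bracket: 0.05<=p<0.10

SE = σ/√n = 15/√32 = 2.6517
z = (x̄−μ₀)/SE = (60.19−64)/2.6517 = -1.4368
p-value (one-sided, H₁ less) = 0.07538
→ bracket: 0.05<=p<0.10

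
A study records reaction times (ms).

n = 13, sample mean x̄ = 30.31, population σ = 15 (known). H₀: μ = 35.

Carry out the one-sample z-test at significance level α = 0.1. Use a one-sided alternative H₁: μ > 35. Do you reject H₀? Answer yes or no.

SE = σ/√n = 15/√13 = 4.1603
z = (x̄−μ₀)/SE = (30.31−35)/4.1603 = -1.1273
p-value (one-sided, H₁ greater) = 0.87020
At α=0.1: p ≥ α → fail to reject H₀

reject H₀: no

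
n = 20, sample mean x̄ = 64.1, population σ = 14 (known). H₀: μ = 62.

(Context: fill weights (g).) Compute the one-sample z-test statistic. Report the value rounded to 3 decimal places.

test statistic = 0.671

SE = σ/√n = 14/√20 = 3.1305
z = (x̄−μ₀)/SE = (64.1−62)/3.1305 = 0.6708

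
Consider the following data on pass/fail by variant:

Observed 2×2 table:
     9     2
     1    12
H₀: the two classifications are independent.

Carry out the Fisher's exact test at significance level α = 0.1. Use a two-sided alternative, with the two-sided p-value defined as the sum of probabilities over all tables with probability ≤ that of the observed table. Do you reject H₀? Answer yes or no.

Margins: r₁=11, r₂=13, c₁=10, c₂=14, n=24
p_obs = C(11,9)·C(13,1)/C(24,10); sum pmf over tables with pmf ≤ p_obs
p-value (two-sided) = 0.00052
At α=0.1: p < α → reject H₀

reject H₀: yes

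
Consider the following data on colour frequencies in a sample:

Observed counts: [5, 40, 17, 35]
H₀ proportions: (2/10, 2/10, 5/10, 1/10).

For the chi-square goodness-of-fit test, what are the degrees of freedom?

degrees of freedom = 3

df = k − 1 = 4 − 1 = 3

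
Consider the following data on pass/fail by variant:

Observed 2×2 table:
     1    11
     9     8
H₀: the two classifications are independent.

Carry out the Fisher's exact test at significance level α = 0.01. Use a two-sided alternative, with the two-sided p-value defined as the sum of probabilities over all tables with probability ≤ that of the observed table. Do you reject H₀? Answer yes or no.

reject H₀: no

Margins: r₁=12, r₂=17, c₁=10, c₂=19, n=29
p_obs = C(12,1)·C(17,9)/C(29,10); sum pmf over tables with pmf ≤ p_obs
p-value (two-sided) = 0.01909
At α=0.01: p ≥ α → fail to reject H₀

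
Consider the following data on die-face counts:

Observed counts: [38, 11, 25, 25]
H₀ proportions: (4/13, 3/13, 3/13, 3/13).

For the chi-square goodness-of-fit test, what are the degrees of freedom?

df = k − 1 = 4 − 1 = 3

degrees of freedom = 3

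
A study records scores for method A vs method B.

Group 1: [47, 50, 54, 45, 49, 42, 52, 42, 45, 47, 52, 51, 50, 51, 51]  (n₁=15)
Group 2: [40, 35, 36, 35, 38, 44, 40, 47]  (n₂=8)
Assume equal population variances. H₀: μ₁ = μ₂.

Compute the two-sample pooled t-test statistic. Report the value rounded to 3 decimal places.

x̄₁=48.533, s₁=3.701, n₁=15
x̄₂=39.375, s₂=4.340, n₂=8
s_p² = [14·3.701² + 7·4.340²]/21 = 15.4099
SE = √(s_p²·(1/15+1/8)) = 1.7186
t = (48.533−39.375)/1.7186 = 5.3290
df = 21

test statistic = 5.329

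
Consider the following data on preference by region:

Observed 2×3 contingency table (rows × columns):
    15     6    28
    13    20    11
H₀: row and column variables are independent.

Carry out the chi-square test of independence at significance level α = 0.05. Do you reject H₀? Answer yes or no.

Row totals [49, 44], col totals [28, 26, 39], n=93
χ² = (15−14.75)²/14.75 + (6−13.70)²/13.70 + (28−20.55)²/20.55 + (13−13.25)²/13.25 + (20−12.30)²/12.30 + (11−18.45)²/18.45 = 14.8657
df = 2
p-value (upper-tail) = 0.00059
At α=0.05: p < α → reject H₀

reject H₀: yes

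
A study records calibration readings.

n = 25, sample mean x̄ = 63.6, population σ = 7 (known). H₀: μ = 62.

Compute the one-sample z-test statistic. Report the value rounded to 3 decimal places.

SE = σ/√n = 7/√25 = 1.4000
z = (x̄−μ₀)/SE = (63.6−62)/1.4000 = 1.1429

test statistic = 1.143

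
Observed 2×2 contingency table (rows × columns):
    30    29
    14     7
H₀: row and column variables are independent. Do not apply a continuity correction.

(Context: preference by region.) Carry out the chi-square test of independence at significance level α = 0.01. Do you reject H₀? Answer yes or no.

reject H₀: no

Row totals [59, 21], col totals [44, 36], n=80
χ² = (30−32.45)²/32.45 + (29−26.55)²/26.55 + (14−11.55)²/11.55 + (7−9.45)²/9.45 = 1.5659
df = 1
p-value (upper-tail) = 0.21080
At α=0.01: p ≥ α → fail to reject H₀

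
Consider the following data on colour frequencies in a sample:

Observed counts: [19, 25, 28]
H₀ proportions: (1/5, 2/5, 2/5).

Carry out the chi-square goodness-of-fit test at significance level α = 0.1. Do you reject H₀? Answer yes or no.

n = 72; E_i = n·p_i = [14.40, 28.80, 28.80]
χ² = (19−14.40)²/14.40 + (25−28.80)²/28.80 + (28−28.80)²/28.80 = 1.9931
df = 2
p-value (upper-tail) = 0.36916
At α=0.1: p ≥ α → fail to reject H₀

reject H₀: no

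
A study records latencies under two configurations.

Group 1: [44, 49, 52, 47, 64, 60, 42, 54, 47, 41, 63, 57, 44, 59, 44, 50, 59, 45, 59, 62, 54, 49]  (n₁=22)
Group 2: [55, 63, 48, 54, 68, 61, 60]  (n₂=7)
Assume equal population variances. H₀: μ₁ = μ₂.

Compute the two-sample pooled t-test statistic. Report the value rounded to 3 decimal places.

test statistic = -2.039

x̄₁=52.045, s₁=7.377, n₁=22
x̄₂=58.429, s₂=6.604, n₂=7
s_p² = [21·7.377² + 6·6.604²]/27 = 52.0248
SE = √(s_p²·(1/22+1/7)) = 3.1300
t = (52.045−58.429)/3.1300 = -2.0393
df = 27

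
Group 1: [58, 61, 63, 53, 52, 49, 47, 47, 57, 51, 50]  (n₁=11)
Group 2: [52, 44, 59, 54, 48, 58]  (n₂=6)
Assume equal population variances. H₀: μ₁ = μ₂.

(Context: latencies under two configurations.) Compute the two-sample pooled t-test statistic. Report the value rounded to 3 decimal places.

test statistic = 0.335

x̄₁=53.455, s₁=5.520, n₁=11
x̄₂=52.500, s₂=5.788, n₂=6
s_p² = [10·5.520² + 5·5.788²]/15 = 31.4818
SE = √(s_p²·(1/11+1/6)) = 2.8476
t = (53.455−52.500)/2.8476 = 0.3352
df = 15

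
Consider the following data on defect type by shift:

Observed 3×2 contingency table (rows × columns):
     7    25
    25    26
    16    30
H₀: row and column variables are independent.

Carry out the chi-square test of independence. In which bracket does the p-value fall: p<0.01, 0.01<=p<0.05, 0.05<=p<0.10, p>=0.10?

Row totals [32, 51, 46], col totals [48, 81], n=129
χ² = (7−11.91)²/11.91 + (25−20.09)²/20.09 + (25−18.98)²/18.98 + (26−32.02)²/32.02 + (16−17.12)²/17.12 + (30−28.88)²/28.88 = 6.3812
df = 2
p-value (upper-tail) = 0.04115
→ bracket: 0.01<=p<0.05

p-value bracket: 0.01<=p<0.05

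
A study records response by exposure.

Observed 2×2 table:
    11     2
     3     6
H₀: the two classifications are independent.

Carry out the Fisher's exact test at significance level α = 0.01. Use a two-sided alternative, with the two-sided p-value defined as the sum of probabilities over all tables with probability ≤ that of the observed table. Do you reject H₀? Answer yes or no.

Margins: r₁=13, r₂=9, c₁=14, c₂=8, n=22
p_obs = C(13,11)·C(9,3)/C(22,14); sum pmf over tables with pmf ≤ p_obs
p-value (two-sided) = 0.02601
At α=0.01: p ≥ α → fail to reject H₀

reject H₀: no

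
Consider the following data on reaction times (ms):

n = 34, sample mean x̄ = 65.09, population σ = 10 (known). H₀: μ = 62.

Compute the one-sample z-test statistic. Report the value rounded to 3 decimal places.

test statistic = 1.802

SE = σ/√n = 10/√34 = 1.7150
z = (x̄−μ₀)/SE = (65.09−62)/1.7150 = 1.8018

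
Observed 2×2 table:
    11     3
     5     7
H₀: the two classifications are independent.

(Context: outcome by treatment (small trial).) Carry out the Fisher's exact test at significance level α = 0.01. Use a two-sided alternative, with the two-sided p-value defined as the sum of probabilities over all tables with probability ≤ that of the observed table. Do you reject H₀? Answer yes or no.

Margins: r₁=14, r₂=12, c₁=16, c₂=10, n=26
p_obs = C(14,11)·C(12,5)/C(26,16); sum pmf over tables with pmf ≤ p_obs
p-value (two-sided) = 0.10537
At α=0.01: p ≥ α → fail to reject H₀

reject H₀: no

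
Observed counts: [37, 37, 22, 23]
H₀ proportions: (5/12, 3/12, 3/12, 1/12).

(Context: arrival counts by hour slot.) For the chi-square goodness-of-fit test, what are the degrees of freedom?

df = k − 1 = 4 − 1 = 3

degrees of freedom = 3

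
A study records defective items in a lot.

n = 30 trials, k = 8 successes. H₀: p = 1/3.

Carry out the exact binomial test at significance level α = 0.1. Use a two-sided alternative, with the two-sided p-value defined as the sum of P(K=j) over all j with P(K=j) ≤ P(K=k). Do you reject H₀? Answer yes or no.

Exact binomial: n=30, k=8, p₀=1/3=0.3333
P(X=j) = C(n,j)·p₀^j·(1−p₀)^(n−j); p = Σ P(X=j) over j with P(X=j) ≤ P(X=8)
p-value (two-sided) = 0.56215
At α=0.1: p ≥ α → fail to reject H₀

reject H₀: no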